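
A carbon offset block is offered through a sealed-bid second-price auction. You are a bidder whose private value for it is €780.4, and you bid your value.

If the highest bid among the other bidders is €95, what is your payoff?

€685.4

Your bid €780.4 exceeds the highest competing bid €95, so you win.
In a second-price auction the winner pays the second-highest bid, €95.
Payoff = value − price = €780.4 − €95 = €685.4.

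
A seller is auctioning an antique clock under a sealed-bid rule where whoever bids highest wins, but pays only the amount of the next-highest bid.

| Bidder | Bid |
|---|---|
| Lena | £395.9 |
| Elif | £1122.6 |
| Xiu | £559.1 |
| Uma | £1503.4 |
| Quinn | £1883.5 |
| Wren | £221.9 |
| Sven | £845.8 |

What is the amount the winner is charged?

Highest bid: Quinn at £1883.5, so Quinn wins.
Second-highest bid: Uma at £1503.4 — that is the price the winner pays.

£1503.4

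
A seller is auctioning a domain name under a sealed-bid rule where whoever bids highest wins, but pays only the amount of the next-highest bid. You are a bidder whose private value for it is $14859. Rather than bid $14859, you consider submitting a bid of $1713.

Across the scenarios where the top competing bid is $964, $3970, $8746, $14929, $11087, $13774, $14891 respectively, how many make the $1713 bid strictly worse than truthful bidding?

The deviation hurts exactly when the highest competing bid lies strictly between $1713 and $14859 — underbidding then forfeits a profitable win.
$964: below both → same outcome either way.
$3970: inside the interval → strictly worse (loss $10889).
$8746: inside the interval → strictly worse (loss $6113).
$14929: above both → same outcome either way.
$11087: inside the interval → strictly worse (loss $3772).
$13774: inside the interval → strictly worse (loss $1085).
$14891: above both → same outcome either way.
Count: 4.

4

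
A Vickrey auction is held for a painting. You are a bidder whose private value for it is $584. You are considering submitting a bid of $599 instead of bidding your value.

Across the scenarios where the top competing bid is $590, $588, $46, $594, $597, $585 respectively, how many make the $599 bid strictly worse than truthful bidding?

5

The deviation hurts exactly when the highest competing bid lies strictly between $584 and $599 — overbidding then wins at a price above your value.
$590: inside the interval → strictly worse (loss $6).
$588: inside the interval → strictly worse (loss $4).
$46: below both → same outcome either way.
$594: inside the interval → strictly worse (loss $10).
$597: inside the interval → strictly worse (loss $13).
$585: inside the interval → strictly worse (loss $1).
Count: 5.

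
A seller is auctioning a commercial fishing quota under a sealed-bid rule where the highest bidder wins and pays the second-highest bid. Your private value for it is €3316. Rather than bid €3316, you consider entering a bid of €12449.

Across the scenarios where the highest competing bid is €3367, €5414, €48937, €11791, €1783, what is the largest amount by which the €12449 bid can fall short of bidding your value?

€3367: truthful gives €0, deviation gives −€51 → loss €51.
€5414: truthful gives €0, deviation gives −€2098 → loss €2098.
€48937: same outcome either way → loss €0.
€11791: truthful gives €0, deviation gives −€8475 → loss €8475.
€1783: same outcome either way → loss €0.
Maximum loss: €8475.

€8475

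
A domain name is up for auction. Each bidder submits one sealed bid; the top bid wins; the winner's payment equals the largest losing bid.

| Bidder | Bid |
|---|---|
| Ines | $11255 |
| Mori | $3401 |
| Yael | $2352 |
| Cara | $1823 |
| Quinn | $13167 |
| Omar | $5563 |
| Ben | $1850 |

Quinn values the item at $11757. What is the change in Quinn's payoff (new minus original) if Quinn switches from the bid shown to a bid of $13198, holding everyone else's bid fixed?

The highest bid among the other bidders is $11255; Quinn's bid doesn't change that.
Original bid $13167: Quinn is highest, pays the top rival bid $11255; payoff $11757 − $11255 = $502.
Alternative bid $13198: Quinn is highest, pays the top rival bid $11255; payoff $11757 − $11255 = $502.
Change in payoff = $502 − ($502) = $0.

$0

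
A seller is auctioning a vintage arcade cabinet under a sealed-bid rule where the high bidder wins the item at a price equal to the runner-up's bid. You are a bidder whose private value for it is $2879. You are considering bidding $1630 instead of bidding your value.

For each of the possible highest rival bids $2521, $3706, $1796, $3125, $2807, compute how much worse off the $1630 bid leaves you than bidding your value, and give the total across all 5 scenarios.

$1513

The deviation costs you only when the competing bid falls strictly between $1630 and $2879; elsewhere both bids give the same outcome.
$2521: truthful payoff $358, deviation payoff $0 → loss $358.
$3706: outcomes coincide → loss $0.
$1796: truthful payoff $1083, deviation payoff $0 → loss $1083.
$3125: outcomes coincide → loss $0.
$2807: truthful payoff $72, deviation payoff $0 → loss $72.
Total loss = $358 + $1083 + $72 = $1513.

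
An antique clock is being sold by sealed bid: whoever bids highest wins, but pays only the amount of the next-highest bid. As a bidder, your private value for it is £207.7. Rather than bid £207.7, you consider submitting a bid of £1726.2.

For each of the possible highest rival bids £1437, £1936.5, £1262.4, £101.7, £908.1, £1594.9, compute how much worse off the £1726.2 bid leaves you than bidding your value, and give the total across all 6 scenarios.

The deviation costs you only when the competing bid falls strictly between £207.7 and £1726.2; elsewhere both bids give the same outcome.
£1437: truthful payoff £0, deviation payoff −£1229.3 → loss £1229.3.
£1936.5: outcomes coincide → loss £0.
£1262.4: truthful payoff £0, deviation payoff −£1054.7 → loss £1054.7.
£101.7: outcomes coincide → loss £0.
£908.1: truthful payoff £0, deviation payoff −£700.4 → loss £700.4.
£1594.9: truthful payoff £0, deviation payoff −£1387.2 → loss £1387.2.
Total loss = £1229.3 + £1054.7 + £700.4 + £1387.2 = £4371.6.
Truthful bidding weakly dominates here: raising your bid can only win items priced above your value, and lowering it can only forfeit items priced below.

£4371.6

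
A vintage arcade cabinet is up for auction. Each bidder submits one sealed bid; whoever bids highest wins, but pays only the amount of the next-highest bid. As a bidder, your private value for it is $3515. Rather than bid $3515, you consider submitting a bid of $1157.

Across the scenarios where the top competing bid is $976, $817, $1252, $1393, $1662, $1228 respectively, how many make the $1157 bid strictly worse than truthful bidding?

The deviation hurts exactly when the highest competing bid lies strictly between $1157 and $3515 — underbidding then forfeits a profitable win.
$976: below both → same outcome either way.
$817: below both → same outcome either way.
$1252: inside the interval → strictly worse (loss $2263).
$1393: inside the interval → strictly worse (loss $2122).
$1662: inside the interval → strictly worse (loss $1853).
$1228: inside the interval → strictly worse (loss $2287).
Count: 4.

4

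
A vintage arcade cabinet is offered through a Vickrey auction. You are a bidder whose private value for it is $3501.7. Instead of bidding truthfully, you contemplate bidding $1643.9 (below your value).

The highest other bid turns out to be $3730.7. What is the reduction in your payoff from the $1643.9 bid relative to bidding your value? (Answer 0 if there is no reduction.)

$0

Bidding your value $3501.7: you lose (since $3501.7 < $3730.7). Payoff $0.
Bidding $1643.9: you lose. Payoff $0.
Difference = $0 − $0 = $0; both bids lead to the same outcome because the competing bid is above both your value and your alternative bid.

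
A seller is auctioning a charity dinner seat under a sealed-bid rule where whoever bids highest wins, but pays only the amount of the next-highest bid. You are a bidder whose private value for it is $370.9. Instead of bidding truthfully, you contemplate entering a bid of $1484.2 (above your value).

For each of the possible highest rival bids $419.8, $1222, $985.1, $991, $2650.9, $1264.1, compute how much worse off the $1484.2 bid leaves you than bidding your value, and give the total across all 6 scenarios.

$3027.5

The deviation costs you only when the competing bid falls strictly between $370.9 and $1484.2; elsewhere both bids give the same outcome.
$419.8: truthful payoff $0, deviation payoff −$48.9 → loss $48.9.
$1222: truthful payoff $0, deviation payoff −$851.1 → loss $851.1.
$985.1: truthful payoff $0, deviation payoff −$614.2 → loss $614.2.
$991: truthful payoff $0, deviation payoff −$620.1 → loss $620.1.
$2650.9: outcomes coincide → loss $0.
$1264.1: truthful payoff $0, deviation payoff −$893.2 → loss $893.2.
Total loss = $48.9 + $851.1 + $614.2 + $620.1 + $893.2 = $3027.5.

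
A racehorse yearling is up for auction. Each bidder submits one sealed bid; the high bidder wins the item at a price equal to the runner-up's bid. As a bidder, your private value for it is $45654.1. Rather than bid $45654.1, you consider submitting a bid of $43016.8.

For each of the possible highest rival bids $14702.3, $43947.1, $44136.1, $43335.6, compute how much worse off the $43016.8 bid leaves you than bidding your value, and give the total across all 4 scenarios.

The deviation costs you only when the competing bid falls strictly between $43016.8 and $45654.1; elsewhere both bids give the same outcome.
$14702.3: outcomes coincide → loss $0.
$43947.1: truthful payoff $1707, deviation payoff $0 → loss $1707.
$44136.1: truthful payoff $1518, deviation payoff $0 → loss $1518.
$43335.6: truthful payoff $2318.5, deviation payoff $0 → loss $2318.5.
Total loss = $1707 + $1518 + $2318.5 = $5543.5.

$5543.5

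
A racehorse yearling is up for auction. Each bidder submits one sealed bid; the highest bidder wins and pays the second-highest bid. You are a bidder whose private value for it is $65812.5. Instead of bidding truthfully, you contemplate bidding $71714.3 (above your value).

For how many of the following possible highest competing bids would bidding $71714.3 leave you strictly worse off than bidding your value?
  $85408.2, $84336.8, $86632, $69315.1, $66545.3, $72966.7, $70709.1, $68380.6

4

The deviation hurts exactly when the highest competing bid lies strictly between $65812.5 and $71714.3 — overbidding then wins at a price above your value.
$85408.2: above both → same outcome either way.
$84336.8: above both → same outcome either way.
$86632: above both → same outcome either way.
$69315.1: inside the interval → strictly worse (loss $3502.6).
$66545.3: inside the interval → strictly worse (loss $732.8).
$72966.7: above both → same outcome either way.
$70709.1: inside the interval → strictly worse (loss $4896.6).
$68380.6: inside the interval → strictly worse (loss $2568.1).
Count: 4.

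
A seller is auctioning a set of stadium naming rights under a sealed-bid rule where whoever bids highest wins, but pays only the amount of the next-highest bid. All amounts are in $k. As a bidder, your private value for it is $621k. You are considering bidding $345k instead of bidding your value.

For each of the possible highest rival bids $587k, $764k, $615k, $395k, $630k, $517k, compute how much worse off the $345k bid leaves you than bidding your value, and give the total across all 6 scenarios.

$370k

The deviation costs you only when the competing bid falls strictly between $345k and $621k; elsewhere both bids give the same outcome.
$587k: truthful payoff $34k, deviation payoff $0k → loss $34k.
$764k: outcomes coincide → loss $0k.
$615k: truthful payoff $6k, deviation payoff $0k → loss $6k.
$395k: truthful payoff $226k, deviation payoff $0k → loss $226k.
$630k: outcomes coincide → loss $0k.
$517k: truthful payoff $104k, deviation payoff $0k → loss $104k.
Total loss = $34k + $6k + $226k + $104k = $370k.
Truthful bidding weakly dominates here: raising your bid can only win items priced above your value, and lowering it can only forfeit items priced below.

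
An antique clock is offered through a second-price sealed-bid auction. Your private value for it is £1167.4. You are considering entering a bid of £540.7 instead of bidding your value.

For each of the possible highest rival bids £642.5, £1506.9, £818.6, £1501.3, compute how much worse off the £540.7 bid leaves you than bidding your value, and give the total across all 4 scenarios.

£873.7

The deviation costs you only when the competing bid falls strictly between £540.7 and £1167.4; elsewhere both bids give the same outcome.
£642.5: truthful payoff £524.9, deviation payoff £0 → loss £524.9.
£1506.9: outcomes coincide → loss £0.
£818.6: truthful payoff £348.8, deviation payoff £0 → loss £348.8.
£1501.3: outcomes coincide → loss £0.
Total loss = £524.9 + £348.8 = £873.7.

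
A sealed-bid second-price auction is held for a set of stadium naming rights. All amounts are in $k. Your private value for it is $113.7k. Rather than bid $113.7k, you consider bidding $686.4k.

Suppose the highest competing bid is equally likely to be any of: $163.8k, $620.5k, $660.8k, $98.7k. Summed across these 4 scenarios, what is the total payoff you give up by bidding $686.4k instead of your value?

The deviation costs you only when the competing bid falls strictly between $113.7k and $686.4k; elsewhere both bids give the same outcome.
$163.8k: truthful payoff $0k, deviation payoff −$50.1k → loss $50.1k.
$620.5k: truthful payoff $0k, deviation payoff −$506.8k → loss $506.8k.
$660.8k: truthful payoff $0k, deviation payoff −$547.1k → loss $547.1k.
$98.7k: outcomes coincide → loss $0k.
Total loss = $50.1k + $506.8k + $547.1k = $1104k.
In a second-price auction your bid sets only whether you win, not what you pay, so bidding your true value is weakly dominant.

$1104k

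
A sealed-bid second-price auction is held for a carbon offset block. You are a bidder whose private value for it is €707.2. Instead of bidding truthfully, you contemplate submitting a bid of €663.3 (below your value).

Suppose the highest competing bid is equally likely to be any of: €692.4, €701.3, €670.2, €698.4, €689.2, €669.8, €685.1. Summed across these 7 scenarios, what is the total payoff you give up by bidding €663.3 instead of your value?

The deviation costs you only when the competing bid falls strictly between €663.3 and €707.2; elsewhere both bids give the same outcome.
€692.4: truthful payoff €14.8, deviation payoff €0 → loss €14.8.
€701.3: truthful payoff €5.9, deviation payoff €0 → loss €5.9.
€670.2: truthful payoff €37, deviation payoff €0 → loss €37.
€698.4: truthful payoff €8.8, deviation payoff €0 → loss €8.8.
€689.2: truthful payoff €18, deviation payoff €0 → loss €18.
€669.8: truthful payoff €37.4, deviation payoff €0 → loss €37.4.
€685.1: truthful payoff €22.1, deviation payoff €0 → loss €22.1.
Total loss = €14.8 + €5.9 + €37 + €8.8 + €18 + €37.4 + €22.1 = €144.

€144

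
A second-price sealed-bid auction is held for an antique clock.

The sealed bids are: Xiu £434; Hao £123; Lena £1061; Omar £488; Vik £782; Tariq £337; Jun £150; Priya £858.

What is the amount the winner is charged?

Highest bid: Lena at £1061, so Lena wins.
Second-highest bid: Priya at £858 — that is the price the winner pays.

£858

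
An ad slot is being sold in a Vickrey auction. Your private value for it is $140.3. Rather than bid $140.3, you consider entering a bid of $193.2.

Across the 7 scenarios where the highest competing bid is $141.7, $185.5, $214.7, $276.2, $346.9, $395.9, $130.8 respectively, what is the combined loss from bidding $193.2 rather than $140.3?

$46.6

The deviation costs you only when the competing bid falls strictly between $140.3 and $193.2; elsewhere both bids give the same outcome.
$141.7: truthful payoff $0, deviation payoff −$1.4 → loss $1.4.
$185.5: truthful payoff $0, deviation payoff −$45.2 → loss $45.2.
$214.7: outcomes coincide → loss $0.
$276.2: outcomes coincide → loss $0.
$346.9: outcomes coincide → loss $0.
$395.9: outcomes coincide → loss $0.
$130.8: outcomes coincide → loss $0.
Total loss = $1.4 + $45.2 = $46.6.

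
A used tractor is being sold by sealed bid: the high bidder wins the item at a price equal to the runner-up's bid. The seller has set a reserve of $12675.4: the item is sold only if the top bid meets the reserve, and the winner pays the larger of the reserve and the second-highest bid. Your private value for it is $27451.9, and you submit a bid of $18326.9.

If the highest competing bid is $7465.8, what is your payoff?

$14776.5

Your bid $18326.9 is the highest and exceeds the reserve.
Price = max(second-highest bid, reserve) = max($7465.8, $12675.4) = $12675.4.
Payoff = $27451.9 − $12675.4 = $14776.5.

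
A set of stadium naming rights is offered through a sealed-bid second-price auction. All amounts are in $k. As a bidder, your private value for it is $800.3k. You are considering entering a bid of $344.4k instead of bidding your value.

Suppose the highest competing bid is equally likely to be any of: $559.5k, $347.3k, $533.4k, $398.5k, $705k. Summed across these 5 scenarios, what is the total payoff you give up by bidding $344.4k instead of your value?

$1457.8k

The deviation costs you only when the competing bid falls strictly between $344.4k and $800.3k; elsewhere both bids give the same outcome.
$559.5k: truthful payoff $240.8k, deviation payoff $0k → loss $240.8k.
$347.3k: truthful payoff $453k, deviation payoff $0k → loss $453k.
$533.4k: truthful payoff $266.9k, deviation payoff $0k → loss $266.9k.
$398.5k: truthful payoff $401.8k, deviation payoff $0k → loss $401.8k.
$705k: truthful payoff $95.3k, deviation payoff $0k → loss $95.3k.
Total loss = $240.8k + $453k + $266.9k + $401.8k + $95.3k = $1457.8k.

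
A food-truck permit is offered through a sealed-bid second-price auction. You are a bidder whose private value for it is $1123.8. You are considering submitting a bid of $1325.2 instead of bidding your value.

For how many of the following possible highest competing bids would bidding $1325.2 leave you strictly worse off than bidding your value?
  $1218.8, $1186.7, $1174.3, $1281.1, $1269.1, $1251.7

The deviation hurts exactly when the highest competing bid lies strictly between $1123.8 and $1325.2 — overbidding then wins at a price above your value.
$1218.8: inside the interval → strictly worse (loss $95).
$1186.7: inside the interval → strictly worse (loss $62.9).
$1174.3: inside the interval → strictly worse (loss $50.5).
$1281.1: inside the interval → strictly worse (loss $157.3).
$1269.1: inside the interval → strictly worse (loss $145.3).
$1251.7: inside the interval → strictly worse (loss $127.9).
Count: 6.

6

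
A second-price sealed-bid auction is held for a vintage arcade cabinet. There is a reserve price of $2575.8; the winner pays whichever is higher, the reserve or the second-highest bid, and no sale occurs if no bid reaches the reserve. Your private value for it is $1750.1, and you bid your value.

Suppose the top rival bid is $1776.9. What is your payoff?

Your bid $1750.1 is below the highest competing bid $1776.9, so you lose. Payoff $0.

$0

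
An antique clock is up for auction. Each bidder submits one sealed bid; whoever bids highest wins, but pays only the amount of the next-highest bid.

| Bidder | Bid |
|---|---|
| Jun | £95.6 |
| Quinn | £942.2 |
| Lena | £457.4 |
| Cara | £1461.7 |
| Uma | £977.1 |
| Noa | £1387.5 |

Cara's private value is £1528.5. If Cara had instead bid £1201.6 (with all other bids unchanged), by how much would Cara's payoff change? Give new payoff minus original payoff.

−£141

The highest bid among the other bidders is £1387.5; Cara's bid doesn't change that.
Original bid £1461.7: Cara is highest, pays the top rival bid £1387.5; payoff £1528.5 − £1387.5 = £141.
Alternative bid £1201.6: Cara is not highest (top rival bid is £1387.5); payoff £0.
Change in payoff = £0 − (£141) = −£141.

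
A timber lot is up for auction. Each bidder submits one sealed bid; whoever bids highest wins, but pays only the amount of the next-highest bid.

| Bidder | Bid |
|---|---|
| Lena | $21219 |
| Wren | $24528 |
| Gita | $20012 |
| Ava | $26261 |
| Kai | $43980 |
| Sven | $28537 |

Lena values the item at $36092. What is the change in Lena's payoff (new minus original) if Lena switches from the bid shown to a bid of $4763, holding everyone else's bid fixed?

$0

The highest bid among the other bidders is $43980; Lena's bid doesn't change that.
Original bid $21219: Lena is not highest (top rival bid is $43980); payoff $0.
Alternative bid $4763: Lena is not highest (top rival bid is $43980); payoff $0.
Change in payoff = $0 − ($0) = $0.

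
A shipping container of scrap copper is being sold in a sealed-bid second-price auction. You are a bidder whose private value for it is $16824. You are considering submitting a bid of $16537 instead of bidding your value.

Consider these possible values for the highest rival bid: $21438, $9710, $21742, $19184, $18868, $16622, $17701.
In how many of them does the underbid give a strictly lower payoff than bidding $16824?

1

The deviation hurts exactly when the highest competing bid lies strictly between $16537 and $16824 — underbidding then forfeits a profitable win.
$21438: above both → same outcome either way.
$9710: below both → same outcome either way.
$21742: above both → same outcome either way.
$19184: above both → same outcome either way.
$18868: above both → same outcome either way.
$16622: inside the interval → strictly worse (loss $202).
$17701: above both → same outcome either way.
Count: 1.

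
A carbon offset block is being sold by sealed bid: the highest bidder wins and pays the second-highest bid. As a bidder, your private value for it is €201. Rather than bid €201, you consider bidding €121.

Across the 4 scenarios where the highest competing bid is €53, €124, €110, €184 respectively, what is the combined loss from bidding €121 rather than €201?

The deviation costs you only when the competing bid falls strictly between €121 and €201; elsewhere both bids give the same outcome.
€53: outcomes coincide → loss €0.
€124: truthful payoff €77, deviation payoff €0 → loss €77.
€110: outcomes coincide → loss €0.
€184: truthful payoff €17, deviation payoff €0 → loss €17.
Total loss = €77 + €17 = €94.
Truthful bidding weakly dominates here: raising your bid can only win items priced above your value, and lowering it can only forfeit items priced below.

€94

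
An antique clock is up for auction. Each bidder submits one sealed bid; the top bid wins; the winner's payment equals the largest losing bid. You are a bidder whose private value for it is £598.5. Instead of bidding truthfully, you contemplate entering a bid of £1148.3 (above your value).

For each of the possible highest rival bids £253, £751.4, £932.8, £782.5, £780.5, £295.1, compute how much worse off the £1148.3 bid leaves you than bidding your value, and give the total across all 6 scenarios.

The deviation costs you only when the competing bid falls strictly between £598.5 and £1148.3; elsewhere both bids give the same outcome.
£253: outcomes coincide → loss £0.
£751.4: truthful payoff £0, deviation payoff −£152.9 → loss £152.9.
£932.8: truthful payoff £0, deviation payoff −£334.3 → loss £334.3.
£782.5: truthful payoff £0, deviation payoff −£184 → loss £184.
£780.5: truthful payoff £0, deviation payoff −£182 → loss £182.
£295.1: outcomes coincide → loss £0.
Total loss = £152.9 + £334.3 + £184 + £182 = £853.2.

£853.2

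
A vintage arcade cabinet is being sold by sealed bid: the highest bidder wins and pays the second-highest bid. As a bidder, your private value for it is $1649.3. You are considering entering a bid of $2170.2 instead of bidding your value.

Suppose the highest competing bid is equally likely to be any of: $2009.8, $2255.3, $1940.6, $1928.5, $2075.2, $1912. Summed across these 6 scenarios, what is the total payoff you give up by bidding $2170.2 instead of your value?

$1619.6

The deviation costs you only when the competing bid falls strictly between $1649.3 and $2170.2; elsewhere both bids give the same outcome.
$2009.8: truthful payoff $0, deviation payoff −$360.5 → loss $360.5.
$2255.3: outcomes coincide → loss $0.
$1940.6: truthful payoff $0, deviation payoff −$291.3 → loss $291.3.
$1928.5: truthful payoff $0, deviation payoff −$279.2 → loss $279.2.
$2075.2: truthful payoff $0, deviation payoff −$425.9 → loss $425.9.
$1912: truthful payoff $0, deviation payoff −$262.7 → loss $262.7.
Total loss = $360.5 + $291.3 + $279.2 + $425.9 + $262.7 = $1619.6.
Truthful bidding weakly dominates here: raising your bid can only win items priced above your value, and lowering it can only forfeit items priced below.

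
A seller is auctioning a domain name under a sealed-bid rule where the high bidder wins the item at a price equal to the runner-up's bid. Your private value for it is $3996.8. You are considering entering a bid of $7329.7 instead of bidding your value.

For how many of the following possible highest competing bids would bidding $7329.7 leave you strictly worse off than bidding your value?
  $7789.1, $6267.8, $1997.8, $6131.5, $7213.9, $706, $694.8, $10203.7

3

The deviation hurts exactly when the highest competing bid lies strictly between $3996.8 and $7329.7 — overbidding then wins at a price above your value.
$7789.1: above both → same outcome either way.
$6267.8: inside the interval → strictly worse (loss $2271).
$1997.8: below both → same outcome either way.
$6131.5: inside the interval → strictly worse (loss $2134.7).
$7213.9: inside the interval → strictly worse (loss $3217.1).
$706: below both → same outcome either way.
$694.8: below both → same outcome either way.
$10203.7: above both → same outcome either way.
Count: 3.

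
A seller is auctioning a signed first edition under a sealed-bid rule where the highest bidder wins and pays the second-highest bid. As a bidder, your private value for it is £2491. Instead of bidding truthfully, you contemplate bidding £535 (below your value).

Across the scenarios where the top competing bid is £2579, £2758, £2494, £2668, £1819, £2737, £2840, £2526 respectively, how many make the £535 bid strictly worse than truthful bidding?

1

The deviation hurts exactly when the highest competing bid lies strictly between £535 and £2491 — underbidding then forfeits a profitable win.
£2579: above both → same outcome either way.
£2758: above both → same outcome either way.
£2494: above both → same outcome either way.
£2668: above both → same outcome either way.
£1819: inside the interval → strictly worse (loss £672).
£2737: above both → same outcome either way.
£2840: above both → same outcome either way.
£2526: above both → same outcome either way.
Count: 1.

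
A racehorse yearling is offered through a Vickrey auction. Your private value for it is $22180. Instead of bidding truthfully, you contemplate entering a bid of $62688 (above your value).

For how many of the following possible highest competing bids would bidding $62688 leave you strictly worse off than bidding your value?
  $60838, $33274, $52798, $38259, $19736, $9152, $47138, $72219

5

The deviation hurts exactly when the highest competing bid lies strictly between $22180 and $62688 — overbidding then wins at a price above your value.
$60838: inside the interval → strictly worse (loss $38658).
$33274: inside the interval → strictly worse (loss $11094).
$52798: inside the interval → strictly worse (loss $30618).
$38259: inside the interval → strictly worse (loss $16079).
$19736: below both → same outcome either way.
$9152: below both → same outcome either way.
$47138: inside the interval → strictly worse (loss $24958).
$72219: above both → same outcome either way.
Count: 5.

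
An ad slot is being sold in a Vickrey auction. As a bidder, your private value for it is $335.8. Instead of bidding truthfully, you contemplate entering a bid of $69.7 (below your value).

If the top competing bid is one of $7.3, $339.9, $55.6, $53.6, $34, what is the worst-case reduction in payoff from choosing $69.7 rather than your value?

$0

$7.3: same outcome either way → loss $0.
$339.9: same outcome either way → loss $0.
$55.6: same outcome either way → loss $0.
$53.6: same outcome either way → loss $0.
$34: same outcome either way → loss $0.
Maximum loss: $0.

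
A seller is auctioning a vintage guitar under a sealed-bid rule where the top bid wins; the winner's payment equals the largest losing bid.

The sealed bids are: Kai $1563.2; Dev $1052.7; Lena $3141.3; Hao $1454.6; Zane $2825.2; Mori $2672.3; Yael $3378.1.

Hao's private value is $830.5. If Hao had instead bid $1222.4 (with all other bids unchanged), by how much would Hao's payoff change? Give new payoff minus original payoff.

$0

The highest bid among the other bidders is $3378.1; Hao's bid doesn't change that.
Original bid $1454.6: Hao is not highest (top rival bid is $3378.1); payoff $0.
Alternative bid $1222.4: Hao is not highest (top rival bid is $3378.1); payoff $0.
Change in payoff = $0 − ($0) = $0.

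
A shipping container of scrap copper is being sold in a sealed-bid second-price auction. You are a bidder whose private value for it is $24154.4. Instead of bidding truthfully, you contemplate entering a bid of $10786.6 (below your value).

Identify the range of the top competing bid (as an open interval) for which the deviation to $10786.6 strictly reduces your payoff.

($10786.6, $24154.4)

If the competing bid is below $10786.6, both bids win at the same price — no difference.
If it is above $24154.4, both bids lose — no difference.
If it lies strictly between $10786.6 and $24154.4, bidding your value wins at a price below your value (positive payoff) while bidding $10786.6 loses (payoff 0).
So the deviation strictly hurts on the open interval ($10786.6, $24154.4).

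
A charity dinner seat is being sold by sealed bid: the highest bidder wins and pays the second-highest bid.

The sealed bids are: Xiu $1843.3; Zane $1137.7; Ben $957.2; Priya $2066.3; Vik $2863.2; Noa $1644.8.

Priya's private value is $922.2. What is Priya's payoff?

Highest bid: Vik at $2863.2, so Vik wins.
Second-highest bid: Priya at $2066.3 — that is the price the winner pays.
Priya did not win, so Priya pays nothing and receives nothing: payoff $0.

$0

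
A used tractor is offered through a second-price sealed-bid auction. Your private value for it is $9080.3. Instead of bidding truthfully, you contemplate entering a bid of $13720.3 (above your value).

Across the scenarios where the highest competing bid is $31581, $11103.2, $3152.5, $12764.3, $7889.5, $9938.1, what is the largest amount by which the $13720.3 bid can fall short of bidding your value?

$31581: same outcome either way → loss $0.
$11103.2: truthful gives $0, deviation gives −$2022.9 → loss $2022.9.
$3152.5: same outcome either way → loss $0.
$12764.3: truthful gives $0, deviation gives −$3684 → loss $3684.
$7889.5: same outcome either way → loss $0.
$9938.1: truthful gives $0, deviation gives −$857.8 → loss $857.8.
Maximum loss: $3684.

$3684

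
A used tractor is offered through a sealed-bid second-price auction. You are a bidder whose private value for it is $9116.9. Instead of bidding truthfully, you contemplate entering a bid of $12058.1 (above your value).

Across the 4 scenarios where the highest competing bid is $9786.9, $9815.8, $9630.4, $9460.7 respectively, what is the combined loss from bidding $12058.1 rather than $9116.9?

$2226.2

The deviation costs you only when the competing bid falls strictly between $9116.9 and $12058.1; elsewhere both bids give the same outcome.
$9786.9: truthful payoff $0, deviation payoff −$670 → loss $670.
$9815.8: truthful payoff $0, deviation payoff −$698.9 → loss $698.9.
$9630.4: truthful payoff $0, deviation payoff −$513.5 → loss $513.5.
$9460.7: truthful payoff $0, deviation payoff −$343.8 → loss $343.8.
Total loss = $670 + $698.9 + $513.5 + $343.8 = $2226.2.
Truthful bidding weakly dominates here: raising your bid can only win items priced above your value, and lowering it can only forfeit items priced below.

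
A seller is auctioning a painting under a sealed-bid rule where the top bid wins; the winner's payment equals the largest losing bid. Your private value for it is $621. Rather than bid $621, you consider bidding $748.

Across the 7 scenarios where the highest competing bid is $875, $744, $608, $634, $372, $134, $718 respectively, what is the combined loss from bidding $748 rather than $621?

$233

The deviation costs you only when the competing bid falls strictly between $621 and $748; elsewhere both bids give the same outcome.
$875: outcomes coincide → loss $0.
$744: truthful payoff $0, deviation payoff −$123 → loss $123.
$608: outcomes coincide → loss $0.
$634: truthful payoff $0, deviation payoff −$13 → loss $13.
$372: outcomes coincide → loss $0.
$134: outcomes coincide → loss $0.
$718: truthful payoff $0, deviation payoff −$97 → loss $97.
Total loss = $123 + $13 + $97 = $233.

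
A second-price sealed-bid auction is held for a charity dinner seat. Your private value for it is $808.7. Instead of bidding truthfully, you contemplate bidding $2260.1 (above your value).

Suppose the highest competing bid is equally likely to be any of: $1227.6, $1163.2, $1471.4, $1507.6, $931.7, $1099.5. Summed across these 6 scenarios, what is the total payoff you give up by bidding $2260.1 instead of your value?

$2548.8

The deviation costs you only when the competing bid falls strictly between $808.7 and $2260.1; elsewhere both bids give the same outcome.
$1227.6: truthful payoff $0, deviation payoff −$418.9 → loss $418.9.
$1163.2: truthful payoff $0, deviation payoff −$354.5 → loss $354.5.
$1471.4: truthful payoff $0, deviation payoff −$662.7 → loss $662.7.
$1507.6: truthful payoff $0, deviation payoff −$698.9 → loss $698.9.
$931.7: truthful payoff $0, deviation payoff −$123 → loss $123.
$1099.5: truthful payoff $0, deviation payoff −$290.8 → loss $290.8.
Total loss = $418.9 + $354.5 + $662.7 + $698.9 + $123 + $290.8 = $2548.8.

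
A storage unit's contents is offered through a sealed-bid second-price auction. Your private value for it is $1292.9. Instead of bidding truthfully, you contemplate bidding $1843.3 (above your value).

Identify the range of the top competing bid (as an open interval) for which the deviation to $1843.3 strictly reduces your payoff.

($1292.9, $1843.3)

If the competing bid is below $1292.9, both bids win at the same price — no difference.
If it is above $1843.3, both bids lose — no difference.
If it lies strictly between $1292.9 and $1843.3, bidding your value loses (payoff 0) while bidding $1843.3 wins at a price above your value (payoff negative).
So the deviation strictly hurts on the open interval ($1292.9, $1843.3).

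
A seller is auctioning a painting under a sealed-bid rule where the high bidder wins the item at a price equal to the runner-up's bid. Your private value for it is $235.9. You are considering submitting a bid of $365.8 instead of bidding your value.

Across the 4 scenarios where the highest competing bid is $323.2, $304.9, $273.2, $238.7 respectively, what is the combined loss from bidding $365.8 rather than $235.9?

The deviation costs you only when the competing bid falls strictly between $235.9 and $365.8; elsewhere both bids give the same outcome.
$323.2: truthful payoff $0, deviation payoff −$87.3 → loss $87.3.
$304.9: truthful payoff $0, deviation payoff −$69 → loss $69.
$273.2: truthful payoff $0, deviation payoff −$37.3 → loss $37.3.
$238.7: truthful payoff $0, deviation payoff −$2.8 → loss $2.8.
Total loss = $87.3 + $69 + $37.3 + $2.8 = $196.4.
Because the price is fixed by the runner-up's bid, deviating from your value can only change a good outcome into a bad one — never the reverse.

$196.4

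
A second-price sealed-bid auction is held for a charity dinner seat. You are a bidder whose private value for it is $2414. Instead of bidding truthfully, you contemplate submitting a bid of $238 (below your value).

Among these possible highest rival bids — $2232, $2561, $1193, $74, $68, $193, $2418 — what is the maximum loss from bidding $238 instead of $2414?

$1221

$2232: truthful gives $182, deviation gives $0 → loss $182.
$2561: same outcome either way → loss $0.
$1193: truthful gives $1221, deviation gives $0 → loss $1221.
$74: same outcome either way → loss $0.
$68: same outcome either way → loss $0.
$193: same outcome either way → loss $0.
$2418: same outcome either way → loss $0.
Maximum loss: $1221.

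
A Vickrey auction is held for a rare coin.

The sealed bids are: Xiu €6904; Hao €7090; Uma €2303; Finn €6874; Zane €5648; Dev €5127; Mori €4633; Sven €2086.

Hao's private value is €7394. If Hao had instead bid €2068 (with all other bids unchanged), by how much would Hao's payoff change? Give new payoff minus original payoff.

−€490

The highest bid among the other bidders is €6904; Hao's bid doesn't change that.
Original bid €7090: Hao is highest, pays the top rival bid €6904; payoff €7394 − €6904 = €490.
Alternative bid €2068: Hao is not highest (top rival bid is €6904); payoff €0.
Change in payoff = €0 − (€490) = −€490.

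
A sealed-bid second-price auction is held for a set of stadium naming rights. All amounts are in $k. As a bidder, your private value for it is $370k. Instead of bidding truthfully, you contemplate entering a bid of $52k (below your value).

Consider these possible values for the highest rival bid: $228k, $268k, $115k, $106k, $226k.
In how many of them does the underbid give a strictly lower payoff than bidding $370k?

The deviation hurts exactly when the highest competing bid lies strictly between $52k and $370k — underbidding then forfeits a profitable win.
$228k: inside the interval → strictly worse (loss $142k).
$268k: inside the interval → strictly worse (loss $102k).
$115k: inside the interval → strictly worse (loss $255k).
$106k: inside the interval → strictly worse (loss $264k).
$226k: inside the interval → strictly worse (loss $144k).
Count: 5.

5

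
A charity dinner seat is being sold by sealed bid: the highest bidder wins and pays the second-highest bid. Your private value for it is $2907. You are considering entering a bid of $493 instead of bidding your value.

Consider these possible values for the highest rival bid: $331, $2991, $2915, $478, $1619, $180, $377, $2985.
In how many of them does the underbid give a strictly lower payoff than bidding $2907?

The deviation hurts exactly when the highest competing bid lies strictly between $493 and $2907 — underbidding then forfeits a profitable win.
$331: below both → same outcome either way.
$2991: above both → same outcome either way.
$2915: above both → same outcome either way.
$478: below both → same outcome either way.
$1619: inside the interval → strictly worse (loss $1288).
$180: below both → same outcome either way.
$377: below both → same outcome either way.
$2985: above both → same outcome either way.
Count: 1.

1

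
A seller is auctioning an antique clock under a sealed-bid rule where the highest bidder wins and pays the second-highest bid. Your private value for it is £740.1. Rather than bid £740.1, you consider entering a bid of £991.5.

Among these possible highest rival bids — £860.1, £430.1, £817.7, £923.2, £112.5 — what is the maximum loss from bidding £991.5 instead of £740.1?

£860.1: truthful gives £0, deviation gives −£120 → loss £120.
£430.1: same outcome either way → loss £0.
£817.7: truthful gives £0, deviation gives −£77.6 → loss £77.6.
£923.2: truthful gives £0, deviation gives −£183.1 → loss £183.1.
£112.5: same outcome either way → loss £0.
Maximum loss: £183.1.

£183.1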